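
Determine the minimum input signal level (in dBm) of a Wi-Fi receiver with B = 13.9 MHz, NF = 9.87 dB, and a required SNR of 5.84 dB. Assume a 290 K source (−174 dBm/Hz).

−86.9 dBm

Sensitivity = −174 + 10 log₁₀(B) + NF + SNR_min
= −174 + 71.43 + 9.87 + 5.84
= −86.86 dBm → −86.9 dBm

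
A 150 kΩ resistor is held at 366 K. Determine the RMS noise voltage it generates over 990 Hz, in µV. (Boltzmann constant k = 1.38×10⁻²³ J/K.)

V_n = √(4kTRB)
4kTRB = 4 × 1.38×10⁻²³ × 366 × 1.50×10⁵ × 9.90×10² = 3.00×10⁻¹² V²
V_n = √(3.00×10⁻¹²) = 1.73×10⁻⁶ V = 1.73 µV

1.73 µV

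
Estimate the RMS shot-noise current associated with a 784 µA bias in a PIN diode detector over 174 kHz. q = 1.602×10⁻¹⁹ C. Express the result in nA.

I_n = √(2qI·B)
2qI·B = 2 × 1.602×10⁻¹⁹ × 7.84×10⁻⁴ × 1.74×10⁵ = 4.37×10⁻¹⁷ A²
I_n = √(4.37×10⁻¹⁷) = 6.61×10⁻⁹ A = 6.61 nA

6.61 nA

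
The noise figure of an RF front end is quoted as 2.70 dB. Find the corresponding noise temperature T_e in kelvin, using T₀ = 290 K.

F = 10^(2.70/10) = 1.86209
T_e = (F − 1)·T₀ = (1.86209 − 1) × 290 = 250 K

250 K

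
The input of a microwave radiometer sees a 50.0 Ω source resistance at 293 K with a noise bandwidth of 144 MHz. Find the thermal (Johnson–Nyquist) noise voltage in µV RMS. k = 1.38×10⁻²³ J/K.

V_n = √(4kTRB)
4kTRB = 4 × 1.38×10⁻²³ × 293 × 5.00×10¹ × 1.44×10⁸ = 1.16×10⁻¹⁰ V²
V_n = √(1.16×10⁻¹⁰) = 1.08×10⁻⁵ V = 10.8 µV

10.8 µV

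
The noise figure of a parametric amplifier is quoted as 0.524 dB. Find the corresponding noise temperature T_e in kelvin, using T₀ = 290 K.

37.2 K

F = 10^(0.524/10) = 1.12824
T_e = (F − 1)·T₀ = (1.12824 − 1) × 290 = 37.2 K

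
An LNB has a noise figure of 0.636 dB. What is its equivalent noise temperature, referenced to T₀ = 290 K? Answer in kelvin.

45.7 K

F = 10^(0.636/10) = 1.15771
T_e = (F − 1)·T₀ = (1.15771 − 1) × 290 = 45.7 K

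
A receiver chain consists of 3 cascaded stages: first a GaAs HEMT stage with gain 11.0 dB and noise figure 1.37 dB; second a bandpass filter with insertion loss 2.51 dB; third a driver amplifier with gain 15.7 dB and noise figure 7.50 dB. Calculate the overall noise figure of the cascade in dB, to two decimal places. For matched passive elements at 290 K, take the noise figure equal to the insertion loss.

3.20 dB

Convert to linear (a loss of L dB is a gain of −L dB): F_i = 10^(NF_i/10), G_i = 10^(G_i,dB/10)
  Stage 1: F_1 = 10^(1.37/10) = 1.371, G_1 = 10^(11.0/10) = 12.59
  Stage 2: F_2 = 10^(2.51/10) = 1.782, G_2 = 10^(−2.51/10) = 0.5610
  Stage 3: F_3 = 10^(7.50/10) = 5.623, G_3 = 10^(15.7/10) = 37.15
Friis cascade:
  F = 1.371 + (1.782 − 1)/12.59 + (5.623 − 1)/7.063 = 2.088
NF = 10 log₁₀(2.088) = 3.20 dB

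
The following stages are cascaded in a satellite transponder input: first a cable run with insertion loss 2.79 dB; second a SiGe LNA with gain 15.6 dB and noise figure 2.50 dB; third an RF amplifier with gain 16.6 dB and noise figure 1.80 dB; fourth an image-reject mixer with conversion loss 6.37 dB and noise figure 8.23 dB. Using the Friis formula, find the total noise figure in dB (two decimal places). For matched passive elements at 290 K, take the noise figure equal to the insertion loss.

5.33 dB

Convert to linear (a loss of L dB is a gain of −L dB): F_i = 10^(NF_i/10), G_i = 10^(G_i,dB/10)
  Stage 1: F_1 = 10^(2.79/10) = 1.901, G_1 = 10^(−2.79/10) = 0.5260
  Stage 2: F_2 = 10^(2.50/10) = 1.778, G_2 = 10^(15.6/10) = 36.31
  Stage 3: F_3 = 10^(1.80/10) = 1.514, G_3 = 10^(16.6/10) = 45.71
  Stage 4: F_4 = 10^(8.23/10) = 6.653, G_4 = 10^(−6.37/10) = 0.2307
Friis cascade:
  F = 1.901 + (1.778 − 1)/0.5260 + (1.514 − 1)/19.10 + (6.653 − 1)/873.0 = 3.414
NF = 10 log₁₀(3.414) = 5.33 dB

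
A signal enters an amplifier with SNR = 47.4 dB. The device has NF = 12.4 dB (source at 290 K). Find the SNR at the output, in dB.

35.0 dB

By definition F = SNR_in/SNR_out, so in dB: SNR_out = SNR_in − NF
SNR_out = 47.4 − 12.4 = 35.0 dB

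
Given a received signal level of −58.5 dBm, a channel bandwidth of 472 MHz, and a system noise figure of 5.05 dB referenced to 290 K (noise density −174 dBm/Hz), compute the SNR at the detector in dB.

Noise floor: N = −174 + 10 log₁₀(B) + NF
10 log₁₀(4.72×10⁸) = 86.74 dB
N = −174 + 86.74 + 5.05 = −82.21 dBm
SNR = P_sig − N = −58.5 − (−82.21) = 23.71 dB → 23.7 dB

23.7 dB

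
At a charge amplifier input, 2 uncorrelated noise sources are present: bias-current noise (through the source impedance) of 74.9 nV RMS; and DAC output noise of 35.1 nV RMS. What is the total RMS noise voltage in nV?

82.7 nV

Uncorrelated sources add in power (mean-square): V_tot = √(ΣV_i²)
V_tot = √[(7.49×10⁻⁸)² + (3.51×10⁻⁸)²] = 8.27×10⁻⁸ V = 82.7 nV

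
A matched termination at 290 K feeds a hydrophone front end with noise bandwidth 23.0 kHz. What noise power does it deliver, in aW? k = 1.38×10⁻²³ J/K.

P_n = kTB = 1.38×10⁻²³ × 290 × 2.30×10⁴ = 9.20×10⁻¹⁷ W = 92.0 aW

92.0 aW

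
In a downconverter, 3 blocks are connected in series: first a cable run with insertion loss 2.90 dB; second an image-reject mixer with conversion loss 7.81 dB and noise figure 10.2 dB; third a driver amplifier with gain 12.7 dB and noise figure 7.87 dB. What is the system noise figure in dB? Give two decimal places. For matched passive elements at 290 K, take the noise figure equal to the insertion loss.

Convert to linear (a loss of L dB is a gain of −L dB): F_i = 10^(NF_i/10), G_i = 10^(G_i,dB/10)
  Stage 1: F_1 = 10^(2.90/10) = 1.950, G_1 = 10^(−2.90/10) = 0.5129
  Stage 2: F_2 = 10^(10.2/10) = 10.47, G_2 = 10^(−7.81/10) = 0.1656
  Stage 3: F_3 = 10^(7.87/10) = 6.124, G_3 = 10^(12.7/10) = 18.62
Friis cascade:
  F = 1.950 + (10.47 − 1)/0.5129 + (6.124 − 1)/0.08492 = 80.75
NF = 10 log₁₀(80.75) = 19.07 dB

19.07 dB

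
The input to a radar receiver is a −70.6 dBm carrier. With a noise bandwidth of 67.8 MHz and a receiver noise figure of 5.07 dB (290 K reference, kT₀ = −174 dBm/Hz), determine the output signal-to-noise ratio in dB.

20.0 dB

Noise floor: N = −174 + 10 log₁₀(B) + NF
10 log₁₀(6.78×10⁷) = 78.31 dB
N = −174 + 78.31 + 5.07 = −90.62 dBm
SNR = P_sig − N = −70.6 − (−90.62) = 20.02 dB → 20.0 dB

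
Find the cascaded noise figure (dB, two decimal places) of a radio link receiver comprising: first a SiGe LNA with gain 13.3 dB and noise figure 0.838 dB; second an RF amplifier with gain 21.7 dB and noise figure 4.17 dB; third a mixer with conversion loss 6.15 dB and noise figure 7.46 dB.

Convert to linear (a loss of L dB is a gain of −L dB): F_i = 10^(NF_i/10), G_i = 10^(G_i,dB/10)
  Stage 1: F_1 = 10^(0.838/10) = 1.213, G_1 = 10^(13.3/10) = 21.38
  Stage 2: F_2 = 10^(4.17/10) = 2.612, G_2 = 10^(21.7/10) = 147.9
  Stage 3: F_3 = 10^(7.46/10) = 5.572, G_3 = 10^(−6.15/10) = 0.2427
Friis cascade:
  F = 1.213 + (2.612 − 1)/21.38 + (5.572 − 1)/3162 = 1.290
NF = 10 log₁₀(1.290) = 1.10 dB

1.10 dB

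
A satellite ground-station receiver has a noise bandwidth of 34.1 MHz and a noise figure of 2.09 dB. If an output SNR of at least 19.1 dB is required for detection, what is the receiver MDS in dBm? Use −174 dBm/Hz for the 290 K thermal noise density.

−77.5 dBm

Sensitivity = −174 + 10 log₁₀(B) + NF + SNR_min
= −174 + 75.33 + 2.09 + 19.1
= −77.48 dBm → −77.5 dBm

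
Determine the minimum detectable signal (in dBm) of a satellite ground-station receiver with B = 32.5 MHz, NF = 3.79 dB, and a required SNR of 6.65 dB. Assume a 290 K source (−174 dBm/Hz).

−88.4 dBm

Sensitivity = −174 + 10 log₁₀(B) + NF + SNR_min
= −174 + 75.12 + 3.79 + 6.65
= −88.44 dBm → −88.4 dBm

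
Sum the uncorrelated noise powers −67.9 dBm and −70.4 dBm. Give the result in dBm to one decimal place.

−66.0 dBm

Convert to linear, add, convert back:
P₁ = 1.62×10⁻¹⁰ W, P₂ = 9.12×10⁻¹¹ W
P_tot = 2.53×10⁻¹⁰ W → 10 log₁₀(P_tot / 10⁻³) = −66.0 dBm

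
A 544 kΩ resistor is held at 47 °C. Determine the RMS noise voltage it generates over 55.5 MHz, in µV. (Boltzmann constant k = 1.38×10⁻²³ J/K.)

T = 47 °C + 273.15 = 320.15 K
V_n = √(4kTRB)
4kTRB = 4 × 1.38×10⁻²³ × 320.15 × 5.44×10⁵ × 5.55×10⁷ = 5.34×10⁻⁷ V²
V_n = √(5.34×10⁻⁷) = 7.30×10⁻⁴ V = 730 µV

730 µV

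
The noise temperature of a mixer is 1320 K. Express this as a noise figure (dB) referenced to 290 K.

7.44 dB

F = 1 + T_e/T₀ = 1 + 1320/290 = 5.55172
NF = 10 log₁₀(5.55172) = 7.44 dB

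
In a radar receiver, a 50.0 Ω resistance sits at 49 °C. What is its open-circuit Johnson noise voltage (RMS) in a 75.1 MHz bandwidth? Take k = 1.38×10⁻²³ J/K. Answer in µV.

T = 49 °C + 273.15 = 322.15 K
V_n = √(4kTRB)
4kTRB = 4 × 1.38×10⁻²³ × 322.15 × 5.00×10¹ × 7.51×10⁷ = 6.68×10⁻¹¹ V²
V_n = √(6.68×10⁻¹¹) = 8.17×10⁻⁶ V = 8.17 µV

8.17 µV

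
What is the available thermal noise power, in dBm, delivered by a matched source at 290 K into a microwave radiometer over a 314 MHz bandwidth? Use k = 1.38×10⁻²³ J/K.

−89.0 dBm

P_n = kTB = 1.38×10⁻²³ × 290 × 3.14×10⁸ = 1.26×10⁻¹² W
In dBm: 10 log₁₀(1.26×10⁻¹² / 10⁻³) = −89.0 dBm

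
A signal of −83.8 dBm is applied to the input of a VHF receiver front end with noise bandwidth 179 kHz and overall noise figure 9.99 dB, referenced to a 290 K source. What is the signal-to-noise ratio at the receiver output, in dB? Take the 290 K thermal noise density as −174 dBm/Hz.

Noise floor: N = −174 + 10 log₁₀(B) + NF
10 log₁₀(1.79×10⁵) = 52.53 dB
N = −174 + 52.53 + 9.99 = −111.48 dBm
SNR = P_sig − N = −83.8 − (−111.48) = 27.68 dB → 27.7 dB

27.7 dB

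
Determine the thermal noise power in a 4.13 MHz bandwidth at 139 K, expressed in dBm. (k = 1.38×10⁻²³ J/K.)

P_n = kTB = 1.38×10⁻²³ × 139 × 4.13×10⁶ = 7.92×10⁻¹⁵ W
In dBm: 10 log₁₀(7.92×10⁻¹⁵ / 10⁻³) = −111.0 dBm

−111.0 dBm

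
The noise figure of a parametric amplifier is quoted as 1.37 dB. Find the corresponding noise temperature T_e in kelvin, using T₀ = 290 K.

108 K

F = 10^(1.37/10) = 1.37088
T_e = (F − 1)·T₀ = (1.37088 − 1) × 290 = 108 K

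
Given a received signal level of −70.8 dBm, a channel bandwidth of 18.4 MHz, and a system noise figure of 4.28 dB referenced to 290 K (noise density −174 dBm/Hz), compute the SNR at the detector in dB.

Noise floor: N = −174 + 10 log₁₀(B) + NF
10 log₁₀(1.84×10⁷) = 72.65 dB
N = −174 + 72.65 + 4.28 = −97.07 dBm
SNR = P_sig − N = −70.8 − (−97.07) = 26.27 dB → 26.3 dB

26.3 dB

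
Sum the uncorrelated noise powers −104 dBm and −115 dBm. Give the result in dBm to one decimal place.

−103.7 dBm

Convert to linear, add, convert back:
P₁ = 3.98×10⁻¹⁴ W, P₂ = 3.16×10⁻¹⁵ W
P_tot = 4.30×10⁻¹⁴ W → 10 log₁₀(P_tot / 10⁻³) = −103.7 dBm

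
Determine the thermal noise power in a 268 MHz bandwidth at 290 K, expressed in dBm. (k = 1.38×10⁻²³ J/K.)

−89.7 dBm

P_n = kTB = 1.38×10⁻²³ × 290 × 2.68×10⁸ = 1.07×10⁻¹² W
In dBm: 10 log₁₀(1.07×10⁻¹² / 10⁻³) = −89.7 dBm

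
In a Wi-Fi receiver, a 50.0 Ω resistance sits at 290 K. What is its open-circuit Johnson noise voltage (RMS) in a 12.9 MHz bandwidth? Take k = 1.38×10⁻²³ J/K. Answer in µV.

3.21 µV

V_n = √(4kTRB)
4kTRB = 4 × 1.38×10⁻²³ × 290 × 5.00×10¹ × 1.29×10⁷ = 1.03×10⁻¹¹ V²
V_n = √(1.03×10⁻¹¹) = 3.21×10⁻⁶ V = 3.21 µV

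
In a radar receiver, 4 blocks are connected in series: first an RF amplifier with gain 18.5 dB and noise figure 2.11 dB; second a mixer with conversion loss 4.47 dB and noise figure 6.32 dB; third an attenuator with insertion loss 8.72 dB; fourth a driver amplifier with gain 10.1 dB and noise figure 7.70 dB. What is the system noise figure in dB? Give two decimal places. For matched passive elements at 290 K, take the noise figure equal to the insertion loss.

5.27 dB

Convert to linear (a loss of L dB is a gain of −L dB): F_i = 10^(NF_i/10), G_i = 10^(G_i,dB/10)
  Stage 1: F_1 = 10^(2.11/10) = 1.626, G_1 = 10^(18.5/10) = 70.79
  Stage 2: F_2 = 10^(6.32/10) = 4.285, G_2 = 10^(−4.47/10) = 0.3573
  Stage 3: F_3 = 10^(8.72/10) = 7.447, G_3 = 10^(−8.72/10) = 0.1343
  Stage 4: F_4 = 10^(7.70/10) = 5.888, G_4 = 10^(10.1/10) = 10.23
Friis cascade:
  F = 1.626 + (4.285 − 1)/70.79 + (7.447 − 1)/25.29 + (5.888 − 1)/3.396 = 3.366
NF = 10 log₁₀(3.366) = 5.27 dB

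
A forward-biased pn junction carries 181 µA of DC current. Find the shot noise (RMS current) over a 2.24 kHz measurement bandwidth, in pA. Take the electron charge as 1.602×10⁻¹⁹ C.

I_n = √(2qI·B)
2qI·B = 2 × 1.602×10⁻¹⁹ × 1.81×10⁻⁴ × 2.24×10³ = 1.30×10⁻¹⁹ A²
I_n = √(1.30×10⁻¹⁹) = 3.60×10⁻¹⁰ A = 360 pA

360 pA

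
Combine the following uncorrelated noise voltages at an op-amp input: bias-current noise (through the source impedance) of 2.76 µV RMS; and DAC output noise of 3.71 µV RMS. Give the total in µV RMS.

4.62 µV

Uncorrelated sources add in power (mean-square): V_tot = √(ΣV_i²)
V_tot = √[(2.76×10⁻⁶)² + (3.71×10⁻⁶)²] = 4.62×10⁻⁶ V = 4.62 µV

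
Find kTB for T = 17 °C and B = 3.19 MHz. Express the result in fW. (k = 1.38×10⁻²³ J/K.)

T = 17 °C + 273.15 = 290.15 K
P_n = kTB = 1.38×10⁻²³ × 290.15 × 3.19×10⁶ = 1.28×10⁻¹⁴ W = 12.8 fW

12.8 fW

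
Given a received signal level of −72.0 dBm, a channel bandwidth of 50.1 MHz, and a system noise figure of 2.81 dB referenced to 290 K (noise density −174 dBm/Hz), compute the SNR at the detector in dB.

22.2 dB

Noise floor: N = −174 + 10 log₁₀(B) + NF
10 log₁₀(5.01×10⁷) = 77 dB
N = −174 + 77 + 2.81 = −94.19 dBm
SNR = P_sig − N = −72.0 − (−94.19) = 22.19 dB → 22.2 dB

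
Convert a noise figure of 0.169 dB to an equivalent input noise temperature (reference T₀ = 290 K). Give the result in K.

F = 10^(0.169/10) = 1.03968
T_e = (F − 1)·T₀ = (1.03968 − 1) × 290 = 11.5 K

11.5 K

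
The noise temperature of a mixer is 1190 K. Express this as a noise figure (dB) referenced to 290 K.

7.08 dB

F = 1 + T_e/T₀ = 1 + 1190/290 = 5.10345
NF = 10 log₁₀(5.10345) = 7.08 dB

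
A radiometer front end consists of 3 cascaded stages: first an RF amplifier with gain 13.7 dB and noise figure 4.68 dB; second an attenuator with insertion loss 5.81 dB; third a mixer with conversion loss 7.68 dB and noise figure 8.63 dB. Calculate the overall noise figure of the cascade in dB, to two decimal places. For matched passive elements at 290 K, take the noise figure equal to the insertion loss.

6.11 dB

Convert to linear (a loss of L dB is a gain of −L dB): F_i = 10^(NF_i/10), G_i = 10^(G_i,dB/10)
  Stage 1: F_1 = 10^(4.68/10) = 2.938, G_1 = 10^(13.7/10) = 23.44
  Stage 2: F_2 = 10^(5.81/10) = 3.811, G_2 = 10^(−5.81/10) = 0.2624
  Stage 3: F_3 = 10^(8.63/10) = 7.295, G_3 = 10^(−7.68/10) = 0.1706
Friis cascade:
  F = 2.938 + (3.811 − 1)/23.44 + (7.295 − 1)/6.152 = 4.081
NF = 10 log₁₀(4.081) = 6.11 dB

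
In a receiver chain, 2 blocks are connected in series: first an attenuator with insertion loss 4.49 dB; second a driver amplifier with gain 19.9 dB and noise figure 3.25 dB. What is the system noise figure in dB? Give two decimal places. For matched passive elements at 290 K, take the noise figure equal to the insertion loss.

Convert to linear (a loss of L dB is a gain of −L dB): F_i = 10^(NF_i/10), G_i = 10^(G_i,dB/10)
  Stage 1: F_1 = 10^(4.49/10) = 2.812, G_1 = 10^(−4.49/10) = 0.3556
  Stage 2: F_2 = 10^(3.25/10) = 2.113, G_2 = 10^(19.9/10) = 97.72
Friis cascade:
  F = 2.812 + (2.113 − 1)/0.3556 = 5.943
NF = 10 log₁₀(5.943) = 7.74 dB

7.74 dB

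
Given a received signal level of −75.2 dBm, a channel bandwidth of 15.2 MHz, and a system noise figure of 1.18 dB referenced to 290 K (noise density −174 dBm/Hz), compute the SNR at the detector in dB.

25.8 dB

Noise floor: N = −174 + 10 log₁₀(B) + NF
10 log₁₀(1.52×10⁷) = 71.82 dB
N = −174 + 71.82 + 1.18 = −101.00 dBm
SNR = P_sig − N = −75.2 − (−101.00) = 25.80 dB → 25.8 dB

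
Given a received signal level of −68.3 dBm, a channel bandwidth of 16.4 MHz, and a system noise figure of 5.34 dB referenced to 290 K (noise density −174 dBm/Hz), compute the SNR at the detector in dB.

Noise floor: N = −174 + 10 log₁₀(B) + NF
10 log₁₀(1.64×10⁷) = 72.15 dB
N = −174 + 72.15 + 5.34 = −96.51 dBm
SNR = P_sig − N = −68.3 − (−96.51) = 28.21 dB → 28.2 dB

28.2 dB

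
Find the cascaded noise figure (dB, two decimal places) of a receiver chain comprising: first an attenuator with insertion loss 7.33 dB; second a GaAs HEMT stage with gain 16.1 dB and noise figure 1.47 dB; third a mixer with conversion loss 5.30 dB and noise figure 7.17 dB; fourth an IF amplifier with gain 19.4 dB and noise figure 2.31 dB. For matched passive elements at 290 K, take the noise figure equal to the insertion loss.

9.27 dB

Convert to linear (a loss of L dB is a gain of −L dB): F_i = 10^(NF_i/10), G_i = 10^(G_i,dB/10)
  Stage 1: F_1 = 10^(7.33/10) = 5.408, G_1 = 10^(−7.33/10) = 0.1849
  Stage 2: F_2 = 10^(1.47/10) = 1.403, G_2 = 10^(16.1/10) = 40.74
  Stage 3: F_3 = 10^(7.17/10) = 5.212, G_3 = 10^(−5.30/10) = 0.2951
  Stage 4: F_4 = 10^(2.31/10) = 1.702, G_4 = 10^(19.4/10) = 87.10
Friis cascade:
  F = 5.408 + (1.403 − 1)/0.1849 + (5.212 − 1)/7.534 + (1.702 − 1)/2.223 = 8.461
NF = 10 log₁₀(8.461) = 9.27 dB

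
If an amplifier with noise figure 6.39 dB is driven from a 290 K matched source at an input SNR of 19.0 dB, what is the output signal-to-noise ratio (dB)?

12.61 dB

By definition F = SNR_in/SNR_out, so in dB: SNR_out = SNR_in − NF
SNR_out = 19.0 − 6.39 = 12.61 dB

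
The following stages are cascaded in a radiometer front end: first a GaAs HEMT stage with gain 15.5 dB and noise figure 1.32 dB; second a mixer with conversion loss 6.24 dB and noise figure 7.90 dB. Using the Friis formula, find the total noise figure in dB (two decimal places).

1.76 dB

Convert to linear (a loss of L dB is a gain of −L dB): F_i = 10^(NF_i/10), G_i = 10^(G_i,dB/10)
  Stage 1: F_1 = 10^(1.32/10) = 1.355, G_1 = 10^(15.5/10) = 35.48
  Stage 2: F_2 = 10^(7.90/10) = 6.166, G_2 = 10^(−6.24/10) = 0.2377
Friis cascade:
  F = 1.355 + (6.166 − 1)/35.48 = 1.501
NF = 10 log₁₀(1.501) = 1.76 dB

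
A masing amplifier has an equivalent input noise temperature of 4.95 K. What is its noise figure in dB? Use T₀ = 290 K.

F = 1 + T_e/T₀ = 1 + 4.95/290 = 1.01707
NF = 10 log₁₀(1.01707) = 0.074 dB

0.074 dB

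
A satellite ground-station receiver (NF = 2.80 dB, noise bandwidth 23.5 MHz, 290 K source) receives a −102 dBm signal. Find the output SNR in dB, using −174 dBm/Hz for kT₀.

Noise floor: N = −174 + 10 log₁₀(B) + NF
10 log₁₀(2.35×10⁷) = 73.71 dB
N = −174 + 73.71 + 2.80 = −97.49 dBm
SNR = P_sig − N = −102 − (−97.49) = −4.51 dB → −4.5 dB

−4.5 dB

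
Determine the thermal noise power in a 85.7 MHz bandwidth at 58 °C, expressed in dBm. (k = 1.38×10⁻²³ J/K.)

−94.1 dBm

T = 58 °C + 273.15 = 331.15 K
P_n = kTB = 1.38×10⁻²³ × 331.15 × 8.57×10⁷ = 3.92×10⁻¹³ W
In dBm: 10 log₁₀(3.92×10⁻¹³ / 10⁻³) = −94.1 dBm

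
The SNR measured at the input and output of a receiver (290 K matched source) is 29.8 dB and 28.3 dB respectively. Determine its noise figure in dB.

1.5 dB

NF (dB) = SNR_in(dB) − SNR_out(dB) when the source is at T₀
NF = 29.8 − 28.3 = 1.5 dB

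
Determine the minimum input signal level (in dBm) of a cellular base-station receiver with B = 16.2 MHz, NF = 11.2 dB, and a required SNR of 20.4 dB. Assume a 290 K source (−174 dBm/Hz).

Sensitivity = −174 + 10 log₁₀(B) + NF + SNR_min
= −174 + 72.1 + 11.2 + 20.4
= −70.3 dBm → −70.3 dBm

−70.3 dBm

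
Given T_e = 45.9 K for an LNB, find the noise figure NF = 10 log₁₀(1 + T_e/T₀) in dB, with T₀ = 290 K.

0.638 dB

F = 1 + T_e/T₀ = 1 + 45.9/290 = 1.15828
NF = 10 log₁₀(1.15828) = 0.638 dB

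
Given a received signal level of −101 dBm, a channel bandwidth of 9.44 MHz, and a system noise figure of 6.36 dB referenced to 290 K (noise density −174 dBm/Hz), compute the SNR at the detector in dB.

−3.1 dB

Noise floor: N = −174 + 10 log₁₀(B) + NF
10 log₁₀(9.44×10⁶) = 69.75 dB
N = −174 + 69.75 + 6.36 = −97.89 dBm
SNR = P_sig − N = −101 − (−97.89) = −3.11 dB → −3.1 dB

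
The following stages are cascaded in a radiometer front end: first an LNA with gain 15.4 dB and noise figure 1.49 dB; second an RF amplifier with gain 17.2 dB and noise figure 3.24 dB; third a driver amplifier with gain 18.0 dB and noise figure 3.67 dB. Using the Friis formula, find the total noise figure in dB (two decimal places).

1.59 dB

Convert to linear (a loss of L dB is a gain of −L dB): F_i = 10^(NF_i/10), G_i = 10^(G_i,dB/10)
  Stage 1: F_1 = 10^(1.49/10) = 1.409, G_1 = 10^(15.4/10) = 34.67
  Stage 2: F_2 = 10^(3.24/10) = 2.109, G_2 = 10^(17.2/10) = 52.48
  Stage 3: F_3 = 10^(3.67/10) = 2.328, G_3 = 10^(18.0/10) = 63.10
Friis cascade:
  F = 1.409 + (2.109 − 1)/34.67 + (2.328 − 1)/1820 = 1.442
NF = 10 log₁₀(1.442) = 1.59 dB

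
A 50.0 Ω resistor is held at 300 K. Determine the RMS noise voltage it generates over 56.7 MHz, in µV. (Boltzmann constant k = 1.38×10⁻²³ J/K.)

6.85 µV

V_n = √(4kTRB)
4kTRB = 4 × 1.38×10⁻²³ × 300 × 5.00×10¹ × 5.67×10⁷ = 4.69×10⁻¹¹ V²
V_n = √(4.69×10⁻¹¹) = 6.85×10⁻⁶ V = 6.85 µV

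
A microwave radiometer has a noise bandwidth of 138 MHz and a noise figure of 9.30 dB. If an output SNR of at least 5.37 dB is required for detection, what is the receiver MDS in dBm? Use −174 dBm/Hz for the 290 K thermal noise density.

Sensitivity = −174 + 10 log₁₀(B) + NF + SNR_min
= −174 + 81.4 + 9.30 + 5.37
= −77.93 dBm → −77.9 dBm

−77.9 dBm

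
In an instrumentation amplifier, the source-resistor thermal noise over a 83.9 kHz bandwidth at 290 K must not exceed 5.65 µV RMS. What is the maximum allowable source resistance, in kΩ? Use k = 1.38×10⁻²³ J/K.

Johnson–Nyquist: V_n = √(4kTRB) ⇒ R = V_n² / (4kTB)
4kTB = 4 × 1.38×10⁻²³ × 290 × 8.39×10⁴ = 1.34×10⁻¹⁵
R = (5.65×10⁻⁶)² / 1.34×10⁻¹⁵ = 2.38×10⁴ Ω = 23.8 kΩ

23.8 kΩ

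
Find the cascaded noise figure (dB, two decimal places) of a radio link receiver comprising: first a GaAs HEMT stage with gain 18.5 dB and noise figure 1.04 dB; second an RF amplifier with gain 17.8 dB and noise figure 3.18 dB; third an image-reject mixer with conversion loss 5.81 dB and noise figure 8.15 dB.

Convert to linear (a loss of L dB is a gain of −L dB): F_i = 10^(NF_i/10), G_i = 10^(G_i,dB/10)
  Stage 1: F_1 = 10^(1.04/10) = 1.271, G_1 = 10^(18.5/10) = 70.79
  Stage 2: F_2 = 10^(3.18/10) = 2.080, G_2 = 10^(17.8/10) = 60.26
  Stage 3: F_3 = 10^(8.15/10) = 6.531, G_3 = 10^(−5.81/10) = 0.2624
Friis cascade:
  F = 1.271 + (2.080 − 1)/70.79 + (6.531 − 1)/4266 = 1.287
NF = 10 log₁₀(1.287) = 1.10 dB

1.10 dB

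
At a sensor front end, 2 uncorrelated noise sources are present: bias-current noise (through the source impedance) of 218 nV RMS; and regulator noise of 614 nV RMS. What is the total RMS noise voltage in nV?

Uncorrelated sources add in power (mean-square): V_tot = √(ΣV_i²)
V_tot = √[(2.18×10⁻⁷)² + (6.14×10⁻⁷)²] = 6.52×10⁻⁷ V = 652 nV

652 nV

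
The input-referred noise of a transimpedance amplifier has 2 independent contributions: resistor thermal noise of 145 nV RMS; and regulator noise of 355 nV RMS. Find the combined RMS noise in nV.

Uncorrelated sources add in power (mean-square): V_tot = √(ΣV_i²)
V_tot = √[(1.45×10⁻⁷)² + (3.55×10⁻⁷)²] = 3.83×10⁻⁷ V = 383 nV

383 nV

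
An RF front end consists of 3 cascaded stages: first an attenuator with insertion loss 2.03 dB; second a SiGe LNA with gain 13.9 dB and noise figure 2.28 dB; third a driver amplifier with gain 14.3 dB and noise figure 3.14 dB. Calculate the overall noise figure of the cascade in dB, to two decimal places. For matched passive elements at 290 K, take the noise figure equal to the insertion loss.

Convert to linear (a loss of L dB is a gain of −L dB): F_i = 10^(NF_i/10), G_i = 10^(G_i,dB/10)
  Stage 1: F_1 = 10^(2.03/10) = 1.596, G_1 = 10^(−2.03/10) = 0.6266
  Stage 2: F_2 = 10^(2.28/10) = 1.690, G_2 = 10^(13.9/10) = 24.55
  Stage 3: F_3 = 10^(3.14/10) = 2.061, G_3 = 10^(14.3/10) = 26.92
Friis cascade:
  F = 1.596 + (1.690 − 1)/0.6266 + (2.061 − 1)/15.38 = 2.767
NF = 10 log₁₀(2.767) = 4.42 dB

4.42 dB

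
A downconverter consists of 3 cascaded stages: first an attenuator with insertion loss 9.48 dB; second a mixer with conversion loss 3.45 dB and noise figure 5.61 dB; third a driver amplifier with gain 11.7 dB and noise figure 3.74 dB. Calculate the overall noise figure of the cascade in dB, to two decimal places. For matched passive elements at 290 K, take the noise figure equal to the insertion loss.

17.72 dB

Convert to linear (a loss of L dB is a gain of −L dB): F_i = 10^(NF_i/10), G_i = 10^(G_i,dB/10)
  Stage 1: F_1 = 10^(9.48/10) = 8.872, G_1 = 10^(−9.48/10) = 0.1127
  Stage 2: F_2 = 10^(5.61/10) = 3.639, G_2 = 10^(−3.45/10) = 0.4519
  Stage 3: F_3 = 10^(3.74/10) = 2.366, G_3 = 10^(11.7/10) = 14.79
Friis cascade:
  F = 8.872 + (3.639 − 1)/0.1127 + (2.366 − 1)/0.05093 = 59.10
NF = 10 log₁₀(59.10) = 17.72 dB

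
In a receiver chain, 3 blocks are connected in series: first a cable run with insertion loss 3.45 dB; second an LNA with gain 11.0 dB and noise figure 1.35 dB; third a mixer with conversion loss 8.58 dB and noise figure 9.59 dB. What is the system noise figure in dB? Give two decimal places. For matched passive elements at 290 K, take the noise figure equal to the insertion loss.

Convert to linear (a loss of L dB is a gain of −L dB): F_i = 10^(NF_i/10), G_i = 10^(G_i,dB/10)
  Stage 1: F_1 = 10^(3.45/10) = 2.213, G_1 = 10^(−3.45/10) = 0.4519
  Stage 2: F_2 = 10^(1.35/10) = 1.365, G_2 = 10^(11.0/10) = 12.59
  Stage 3: F_3 = 10^(9.59/10) = 9.099, G_3 = 10^(−8.58/10) = 0.1387
Friis cascade:
  F = 2.213 + (1.365 − 1)/0.4519 + (9.099 − 1)/5.689 = 4.444
NF = 10 log₁₀(4.444) = 6.48 dB

6.48 dB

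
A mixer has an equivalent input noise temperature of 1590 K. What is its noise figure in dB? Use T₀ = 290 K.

8.12 dB

F = 1 + T_e/T₀ = 1 + 1590/290 = 6.48276
NF = 10 log₁₀(6.48276) = 8.12 dB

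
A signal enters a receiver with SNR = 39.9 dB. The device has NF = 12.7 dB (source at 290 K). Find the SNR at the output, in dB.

27.2 dB

By definition F = SNR_in/SNR_out, so in dB: SNR_out = SNR_in − NF
SNR_out = 39.9 − 12.7 = 27.2 dB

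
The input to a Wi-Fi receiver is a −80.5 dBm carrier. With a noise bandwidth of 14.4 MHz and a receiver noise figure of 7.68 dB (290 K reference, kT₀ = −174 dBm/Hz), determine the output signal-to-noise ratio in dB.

Noise floor: N = −174 + 10 log₁₀(B) + NF
10 log₁₀(1.44×10⁷) = 71.58 dB
N = −174 + 71.58 + 7.68 = −94.74 dBm
SNR = P_sig − N = −80.5 − (−94.74) = 14.24 dB → 14.2 dB

14.2 dB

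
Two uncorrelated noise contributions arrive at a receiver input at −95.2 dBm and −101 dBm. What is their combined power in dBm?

Convert to linear, add, convert back:
P₁ = 3.02×10⁻¹³ W, P₂ = 7.94×10⁻¹⁴ W
P_tot = 3.81×10⁻¹³ W → 10 log₁₀(P_tot / 10⁻³) = −94.2 dBm

−94.2 dBm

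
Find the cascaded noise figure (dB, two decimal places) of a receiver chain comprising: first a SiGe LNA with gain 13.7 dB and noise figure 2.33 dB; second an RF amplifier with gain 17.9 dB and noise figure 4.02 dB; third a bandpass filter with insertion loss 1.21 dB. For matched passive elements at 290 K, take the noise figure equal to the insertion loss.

2.49 dB

Convert to linear (a loss of L dB is a gain of −L dB): F_i = 10^(NF_i/10), G_i = 10^(G_i,dB/10)
  Stage 1: F_1 = 10^(2.33/10) = 1.710, G_1 = 10^(13.7/10) = 23.44
  Stage 2: F_2 = 10^(4.02/10) = 2.523, G_2 = 10^(17.9/10) = 61.66
  Stage 3: F_3 = 10^(1.21/10) = 1.321, G_3 = 10^(−1.21/10) = 0.7568
Friis cascade:
  F = 1.710 + (2.523 − 1)/23.44 + (1.321 − 1)/1445 = 1.775
NF = 10 log₁₀(1.775) = 2.49 dB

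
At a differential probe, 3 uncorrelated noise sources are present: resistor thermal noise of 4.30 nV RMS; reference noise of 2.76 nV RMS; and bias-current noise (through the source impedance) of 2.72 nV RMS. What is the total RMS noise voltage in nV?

5.79 nV

Uncorrelated sources add in power (mean-square): V_tot = √(ΣV_i²)
V_tot = √[(4.30×10⁻⁹)² + (2.76×10⁻⁹)² + (2.72×10⁻⁹)²] = 5.79×10⁻⁹ V = 5.79 nV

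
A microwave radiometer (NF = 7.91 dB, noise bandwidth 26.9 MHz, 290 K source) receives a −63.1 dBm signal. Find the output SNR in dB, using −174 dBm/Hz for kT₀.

Noise floor: N = −174 + 10 log₁₀(B) + NF
10 log₁₀(2.69×10⁷) = 74.3 dB
N = −174 + 74.3 + 7.91 = −91.79 dBm
SNR = P_sig − N = −63.1 − (−91.79) = 28.69 dB → 28.7 dB

28.7 dB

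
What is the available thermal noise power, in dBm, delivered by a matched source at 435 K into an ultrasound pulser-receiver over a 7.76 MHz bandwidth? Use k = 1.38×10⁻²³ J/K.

−103.3 dBm

P_n = kTB = 1.38×10⁻²³ × 435 × 7.76×10⁶ = 4.66×10⁻¹⁴ W
In dBm: 10 log₁₀(4.66×10⁻¹⁴ / 10⁻³) = −103.3 dBm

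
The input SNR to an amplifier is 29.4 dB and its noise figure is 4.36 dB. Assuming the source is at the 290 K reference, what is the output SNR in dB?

By definition F = SNR_in/SNR_out, so in dB: SNR_out = SNR_in − NF
SNR_out = 29.4 − 4.36 = 25.04 dB

25.04 dB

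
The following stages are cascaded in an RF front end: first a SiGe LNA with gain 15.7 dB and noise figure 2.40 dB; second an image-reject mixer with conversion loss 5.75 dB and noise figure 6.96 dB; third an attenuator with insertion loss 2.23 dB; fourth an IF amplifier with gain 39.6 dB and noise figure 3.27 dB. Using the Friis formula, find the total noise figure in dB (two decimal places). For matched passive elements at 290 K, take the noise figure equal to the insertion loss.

3.23 dB

Convert to linear (a loss of L dB is a gain of −L dB): F_i = 10^(NF_i/10), G_i = 10^(G_i,dB/10)
  Stage 1: F_1 = 10^(2.40/10) = 1.738, G_1 = 10^(15.7/10) = 37.15
  Stage 2: F_2 = 10^(6.96/10) = 4.966, G_2 = 10^(−5.75/10) = 0.2661
  Stage 3: F_3 = 10^(2.23/10) = 1.671, G_3 = 10^(−2.23/10) = 0.5984
  Stage 4: F_4 = 10^(3.27/10) = 2.123, G_4 = 10^(39.6/10) = 9120
Friis cascade:
  F = 1.738 + (4.966 − 1)/37.15 + (1.671 − 1)/9.886 + (2.123 − 1)/5.916 = 2.102
NF = 10 log₁₀(2.102) = 3.23 dB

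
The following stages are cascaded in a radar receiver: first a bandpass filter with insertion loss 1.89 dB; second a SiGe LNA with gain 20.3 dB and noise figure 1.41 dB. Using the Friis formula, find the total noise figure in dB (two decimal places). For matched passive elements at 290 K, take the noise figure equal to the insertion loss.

Convert to linear (a loss of L dB is a gain of −L dB): F_i = 10^(NF_i/10), G_i = 10^(G_i,dB/10)
  Stage 1: F_1 = 10^(1.89/10) = 1.545, G_1 = 10^(−1.89/10) = 0.6471
  Stage 2: F_2 = 10^(1.41/10) = 1.384, G_2 = 10^(20.3/10) = 107.2
Friis cascade:
  F = 1.545 + (1.384 − 1)/0.6471 = 2.138
NF = 10 log₁₀(2.138) = 3.30 dB

3.30 dB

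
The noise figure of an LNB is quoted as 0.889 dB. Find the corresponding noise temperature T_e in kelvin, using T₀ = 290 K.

65.9 K

F = 10^(0.889/10) = 1.22716
T_e = (F − 1)·T₀ = (1.22716 − 1) × 290 = 65.9 K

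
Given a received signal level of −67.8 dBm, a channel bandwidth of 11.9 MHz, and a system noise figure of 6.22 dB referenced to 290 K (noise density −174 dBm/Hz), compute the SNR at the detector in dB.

29.2 dB

Noise floor: N = −174 + 10 log₁₀(B) + NF
10 log₁₀(1.19×10⁷) = 70.76 dB
N = −174 + 70.76 + 6.22 = −97.02 dBm
SNR = P_sig − N = −67.8 − (−97.02) = 29.22 dB → 29.2 dB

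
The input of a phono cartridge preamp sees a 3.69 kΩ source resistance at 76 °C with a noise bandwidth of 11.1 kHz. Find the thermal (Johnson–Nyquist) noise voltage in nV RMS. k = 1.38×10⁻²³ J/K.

888 nV

T = 76 °C + 273.15 = 349.15 K
V_n = √(4kTRB)
4kTRB = 4 × 1.38×10⁻²³ × 349.15 × 3.69×10³ × 1.11×10⁴ = 7.89×10⁻¹³ V²
V_n = √(7.89×10⁻¹³) = 8.88×10⁻⁷ V = 888 nV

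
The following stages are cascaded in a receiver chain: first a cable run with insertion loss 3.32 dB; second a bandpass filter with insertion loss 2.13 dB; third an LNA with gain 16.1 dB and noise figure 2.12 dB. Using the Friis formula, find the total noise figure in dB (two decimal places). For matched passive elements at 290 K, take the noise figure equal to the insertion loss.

Convert to linear (a loss of L dB is a gain of −L dB): F_i = 10^(NF_i/10), G_i = 10^(G_i,dB/10)
  Stage 1: F_1 = 10^(3.32/10) = 2.148, G_1 = 10^(−3.32/10) = 0.4656
  Stage 2: F_2 = 10^(2.13/10) = 1.633, G_2 = 10^(−2.13/10) = 0.6124
  Stage 3: F_3 = 10^(2.12/10) = 1.629, G_3 = 10^(16.1/10) = 40.74
Friis cascade:
  F = 2.148 + (1.633 − 1)/0.4656 + (1.629 − 1)/0.2851 = 5.715
NF = 10 log₁₀(5.715) = 7.57 dB

7.57 dB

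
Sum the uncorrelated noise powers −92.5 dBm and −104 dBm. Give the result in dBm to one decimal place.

−92.2 dBm

Convert to linear, add, convert back:
P₁ = 5.62×10⁻¹³ W, P₂ = 3.98×10⁻¹⁴ W
P_tot = 6.02×10⁻¹³ W → 10 log₁₀(P_tot / 10⁻³) = −92.2 dBm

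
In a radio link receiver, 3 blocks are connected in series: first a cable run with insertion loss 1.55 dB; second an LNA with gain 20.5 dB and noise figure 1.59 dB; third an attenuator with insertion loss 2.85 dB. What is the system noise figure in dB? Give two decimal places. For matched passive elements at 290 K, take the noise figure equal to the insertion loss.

Convert to linear (a loss of L dB is a gain of −L dB): F_i = 10^(NF_i/10), G_i = 10^(G_i,dB/10)
  Stage 1: F_1 = 10^(1.55/10) = 1.429, G_1 = 10^(−1.55/10) = 0.6998
  Stage 2: F_2 = 10^(1.59/10) = 1.442, G_2 = 10^(20.5/10) = 112.2
  Stage 3: F_3 = 10^(2.85/10) = 1.928, G_3 = 10^(−2.85/10) = 0.5188
Friis cascade:
  F = 1.429 + (1.442 − 1)/0.6998 + (1.928 − 1)/78.52 = 2.072
NF = 10 log₁₀(2.072) = 3.16 dB

3.16 dB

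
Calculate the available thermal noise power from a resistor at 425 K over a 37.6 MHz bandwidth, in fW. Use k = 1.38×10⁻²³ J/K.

P_n = kTB = 1.38×10⁻²³ × 425 × 3.76×10⁷ = 2.21×10⁻¹³ W = 221 fW

221 fW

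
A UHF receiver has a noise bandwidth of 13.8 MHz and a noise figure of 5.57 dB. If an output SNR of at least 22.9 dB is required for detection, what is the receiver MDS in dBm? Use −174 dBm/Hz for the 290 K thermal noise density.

Sensitivity = −174 + 10 log₁₀(B) + NF + SNR_min
= −174 + 71.4 + 5.57 + 22.9
= −74.13 dBm → −74.1 dBm

−74.1 dBm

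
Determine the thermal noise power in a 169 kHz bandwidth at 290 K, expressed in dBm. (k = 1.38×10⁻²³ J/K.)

P_n = kTB = 1.38×10⁻²³ × 290 × 1.69×10⁵ = 6.76×10⁻¹⁶ W
In dBm: 10 log₁₀(6.76×10⁻¹⁶ / 10⁻³) = −121.7 dBm

−121.7 dBm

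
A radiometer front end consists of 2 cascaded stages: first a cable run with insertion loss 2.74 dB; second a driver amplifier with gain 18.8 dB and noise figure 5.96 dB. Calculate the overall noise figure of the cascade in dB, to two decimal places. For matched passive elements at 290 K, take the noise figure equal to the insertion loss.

8.70 dB

Convert to linear (a loss of L dB is a gain of −L dB): F_i = 10^(NF_i/10), G_i = 10^(G_i,dB/10)
  Stage 1: F_1 = 10^(2.74/10) = 1.879, G_1 = 10^(−2.74/10) = 0.5321
  Stage 2: F_2 = 10^(5.96/10) = 3.945, G_2 = 10^(18.8/10) = 75.86
Friis cascade:
  F = 1.879 + (3.945 − 1)/0.5321 = 7.413
NF = 10 log₁₀(7.413) = 8.70 dB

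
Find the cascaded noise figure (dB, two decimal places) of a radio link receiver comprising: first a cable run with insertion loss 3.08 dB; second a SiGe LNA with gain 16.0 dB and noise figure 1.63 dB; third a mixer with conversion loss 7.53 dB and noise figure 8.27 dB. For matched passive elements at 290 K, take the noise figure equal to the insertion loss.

5.12 dB

Convert to linear (a loss of L dB is a gain of −L dB): F_i = 10^(NF_i/10), G_i = 10^(G_i,dB/10)
  Stage 1: F_1 = 10^(3.08/10) = 2.032, G_1 = 10^(−3.08/10) = 0.4920
  Stage 2: F_2 = 10^(1.63/10) = 1.455, G_2 = 10^(16.0/10) = 39.81
  Stage 3: F_3 = 10^(8.27/10) = 6.714, G_3 = 10^(−7.53/10) = 0.1766
Friis cascade:
  F = 2.032 + (1.455 − 1)/0.4920 + (6.714 − 1)/19.59 = 3.250
NF = 10 log₁₀(3.250) = 5.12 dB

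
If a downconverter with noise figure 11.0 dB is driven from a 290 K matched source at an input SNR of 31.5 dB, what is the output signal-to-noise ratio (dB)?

20.5 dB

By definition F = SNR_in/SNR_out, so in dB: SNR_out = SNR_in − NF
SNR_out = 31.5 − 11.0 = 20.5 dB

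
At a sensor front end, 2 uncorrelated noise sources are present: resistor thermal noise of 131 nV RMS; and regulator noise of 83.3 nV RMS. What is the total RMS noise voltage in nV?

155 nV

Uncorrelated sources add in power (mean-square): V_tot = √(ΣV_i²)
V_tot = √[(1.31×10⁻⁷)² + (8.33×10⁻⁸)²] = 1.55×10⁻⁷ V = 155 nV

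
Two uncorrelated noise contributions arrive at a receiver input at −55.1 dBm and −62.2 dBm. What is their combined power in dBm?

−54.3 dBm

Convert to linear, add, convert back:
P₁ = 3.09×10⁻⁹ W, P₂ = 6.03×10⁻¹⁰ W
P_tot = 3.69×10⁻⁹ W → 10 log₁₀(P_tot / 10⁻³) = −54.3 dBm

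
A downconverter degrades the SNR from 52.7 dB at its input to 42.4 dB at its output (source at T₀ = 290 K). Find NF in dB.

10.3 dB

NF (dB) = SNR_in(dB) − SNR_out(dB) when the source is at T₀
NF = 52.7 − 42.4 = 10.3 dB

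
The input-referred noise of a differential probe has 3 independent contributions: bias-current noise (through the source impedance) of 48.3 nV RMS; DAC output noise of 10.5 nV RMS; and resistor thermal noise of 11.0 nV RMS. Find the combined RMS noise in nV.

50.6 nV

Uncorrelated sources add in power (mean-square): V_tot = √(ΣV_i²)
V_tot = √[(4.83×10⁻⁸)² + (1.05×10⁻⁸)² + (1.10×10⁻⁸)²] = 5.06×10⁻⁸ V = 50.6 nV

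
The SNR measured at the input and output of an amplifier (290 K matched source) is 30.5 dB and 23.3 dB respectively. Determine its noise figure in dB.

NF (dB) = SNR_in(dB) − SNR_out(dB) when the source is at T₀
NF = 30.5 − 23.3 = 7.2 dB

7.2 dB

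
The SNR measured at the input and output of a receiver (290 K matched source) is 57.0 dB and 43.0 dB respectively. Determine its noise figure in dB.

14.0 dB

NF (dB) = SNR_in(dB) − SNR_out(dB) when the source is at T₀
NF = 57.0 − 43.0 = 14.0 dB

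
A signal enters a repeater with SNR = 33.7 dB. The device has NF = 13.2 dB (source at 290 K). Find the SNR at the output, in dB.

By definition F = SNR_in/SNR_out, so in dB: SNR_out = SNR_in − NF
SNR_out = 33.7 − 13.2 = 20.5 dB

20.5 dB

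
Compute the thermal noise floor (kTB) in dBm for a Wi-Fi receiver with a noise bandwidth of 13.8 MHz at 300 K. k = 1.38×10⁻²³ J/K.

P_n = kTB = 1.38×10⁻²³ × 300 × 1.38×10⁷ = 5.71×10⁻¹⁴ W
In dBm: 10 log₁₀(5.71×10⁻¹⁴ / 10⁻³) = −102.4 dBm

−102.4 dBm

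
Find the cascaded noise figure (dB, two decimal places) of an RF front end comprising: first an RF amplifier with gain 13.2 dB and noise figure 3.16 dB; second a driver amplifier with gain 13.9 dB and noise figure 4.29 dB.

3.33 dB

Convert to linear (a loss of L dB is a gain of −L dB): F_i = 10^(NF_i/10), G_i = 10^(G_i,dB/10)
  Stage 1: F_1 = 10^(3.16/10) = 2.070, G_1 = 10^(13.2/10) = 20.89
  Stage 2: F_2 = 10^(4.29/10) = 2.685, G_2 = 10^(13.9/10) = 24.55
Friis cascade:
  F = 2.070 + (2.685 − 1)/20.89 = 2.151
NF = 10 log₁₀(2.151) = 3.33 dB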